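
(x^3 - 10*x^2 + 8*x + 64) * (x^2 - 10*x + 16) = x^5 - 20*x^4 + 124*x^3 - 176*x^2 - 512*x + 1024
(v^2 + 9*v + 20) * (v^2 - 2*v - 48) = v^4 + 7*v^3 - 46*v^2 - 472*v - 960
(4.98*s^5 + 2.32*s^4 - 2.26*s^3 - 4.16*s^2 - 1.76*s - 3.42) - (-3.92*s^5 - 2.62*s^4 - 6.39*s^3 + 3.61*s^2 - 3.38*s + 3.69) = 8.9*s^5 + 4.94*s^4 + 4.13*s^3 - 7.77*s^2 + 1.62*s - 7.11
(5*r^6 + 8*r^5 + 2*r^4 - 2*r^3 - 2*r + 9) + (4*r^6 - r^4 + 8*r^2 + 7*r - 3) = 9*r^6 + 8*r^5 + r^4 - 2*r^3 + 8*r^2 + 5*r + 6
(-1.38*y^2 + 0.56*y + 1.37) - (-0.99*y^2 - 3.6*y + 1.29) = -0.39*y^2 + 4.16*y + 0.0800000000000001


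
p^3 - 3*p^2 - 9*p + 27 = (p - 3)^2*(p + 3)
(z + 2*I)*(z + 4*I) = z^2 + 6*I*z - 8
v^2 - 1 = (v - 1)*(v + 1)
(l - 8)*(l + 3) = l^2 - 5*l - 24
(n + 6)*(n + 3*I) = n^2 + 6*n + 3*I*n + 18*I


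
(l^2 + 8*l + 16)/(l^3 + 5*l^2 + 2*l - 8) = (l + 4)/(l^2 + l - 2)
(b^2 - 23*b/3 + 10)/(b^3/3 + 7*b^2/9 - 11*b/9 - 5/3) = 3*(b - 6)/(b^2 + 4*b + 3)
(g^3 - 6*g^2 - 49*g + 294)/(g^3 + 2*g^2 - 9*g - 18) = (g^3 - 6*g^2 - 49*g + 294)/(g^3 + 2*g^2 - 9*g - 18)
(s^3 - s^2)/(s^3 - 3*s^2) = (s - 1)/(s - 3)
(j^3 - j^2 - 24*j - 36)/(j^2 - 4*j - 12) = j + 3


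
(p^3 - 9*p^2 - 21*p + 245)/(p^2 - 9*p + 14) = (p^2 - 2*p - 35)/(p - 2)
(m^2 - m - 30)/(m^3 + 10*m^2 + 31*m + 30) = (m - 6)/(m^2 + 5*m + 6)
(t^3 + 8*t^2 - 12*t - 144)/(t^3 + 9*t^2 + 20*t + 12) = (t^2 + 2*t - 24)/(t^2 + 3*t + 2)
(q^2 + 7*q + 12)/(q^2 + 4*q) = (q + 3)/q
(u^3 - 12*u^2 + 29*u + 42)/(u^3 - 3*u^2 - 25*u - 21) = (u - 6)/(u + 3)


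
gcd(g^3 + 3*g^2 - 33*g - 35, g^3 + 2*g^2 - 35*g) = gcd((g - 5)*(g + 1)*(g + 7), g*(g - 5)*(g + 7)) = g^2 + 2*g - 35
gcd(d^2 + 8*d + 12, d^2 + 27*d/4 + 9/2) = d + 6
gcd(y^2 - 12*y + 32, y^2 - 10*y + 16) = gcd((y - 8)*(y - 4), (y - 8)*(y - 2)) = y - 8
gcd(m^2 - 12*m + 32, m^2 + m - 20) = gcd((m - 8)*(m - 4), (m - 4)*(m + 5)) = m - 4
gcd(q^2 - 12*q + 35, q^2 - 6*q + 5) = q - 5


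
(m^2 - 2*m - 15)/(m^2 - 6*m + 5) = (m + 3)/(m - 1)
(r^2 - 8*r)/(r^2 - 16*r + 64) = r/(r - 8)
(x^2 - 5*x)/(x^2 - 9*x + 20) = x/(x - 4)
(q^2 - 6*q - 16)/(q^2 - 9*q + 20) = (q^2 - 6*q - 16)/(q^2 - 9*q + 20)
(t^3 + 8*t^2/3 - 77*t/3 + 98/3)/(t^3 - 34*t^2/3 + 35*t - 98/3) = (t + 7)/(t - 7)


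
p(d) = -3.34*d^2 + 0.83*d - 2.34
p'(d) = 0.83 - 6.68*d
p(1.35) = -7.31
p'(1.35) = -8.19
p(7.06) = -162.96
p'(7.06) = -46.33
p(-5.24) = -98.40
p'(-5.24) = 35.83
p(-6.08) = -130.85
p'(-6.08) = 41.44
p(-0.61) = -4.09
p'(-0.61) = 4.90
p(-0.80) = -5.14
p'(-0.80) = 6.17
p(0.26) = -2.35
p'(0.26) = -0.91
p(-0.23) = -2.71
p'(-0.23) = 2.37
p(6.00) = -117.60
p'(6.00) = -39.25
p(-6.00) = -127.56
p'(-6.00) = 40.91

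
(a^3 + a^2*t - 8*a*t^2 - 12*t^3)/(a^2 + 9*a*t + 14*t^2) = (a^2 - a*t - 6*t^2)/(a + 7*t)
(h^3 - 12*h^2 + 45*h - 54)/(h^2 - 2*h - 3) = (h^2 - 9*h + 18)/(h + 1)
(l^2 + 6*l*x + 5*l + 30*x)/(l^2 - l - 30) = (l + 6*x)/(l - 6)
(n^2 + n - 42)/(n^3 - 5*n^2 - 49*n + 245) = (n - 6)/(n^2 - 12*n + 35)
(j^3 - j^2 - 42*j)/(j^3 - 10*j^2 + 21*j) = (j + 6)/(j - 3)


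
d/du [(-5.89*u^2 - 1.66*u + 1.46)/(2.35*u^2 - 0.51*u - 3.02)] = (6.9049*u^2 + 28.7136*u + 5.7578)/(5.5225*u^4 - 2.397*u^3 - 13.9339*u^2 + 3.0804*u + 9.1204)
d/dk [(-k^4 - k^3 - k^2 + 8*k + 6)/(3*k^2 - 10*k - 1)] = (-6*k^5 + 27*k^4 + 24*k^3 - 11*k^2 - 34*k + 52)/(9*k^4 - 60*k^3 + 94*k^2 + 20*k + 1)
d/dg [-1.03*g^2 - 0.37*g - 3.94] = -2.06*g - 0.37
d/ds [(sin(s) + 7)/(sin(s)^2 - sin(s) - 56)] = -cos(s)/(sin(s) - 8)^2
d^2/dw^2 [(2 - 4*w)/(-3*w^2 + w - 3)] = 4*((5 - 18*w)*(3*w^2 - w + 3) + (2*w - 1)*(6*w - 1)^2)/(3*w^2 - w + 3)^3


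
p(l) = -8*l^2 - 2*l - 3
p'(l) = -16*l - 2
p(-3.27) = -82.00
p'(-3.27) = 50.32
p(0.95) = -12.12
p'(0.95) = -17.20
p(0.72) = -8.59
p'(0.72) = -13.52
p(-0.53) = -4.19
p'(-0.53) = 6.48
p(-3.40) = -88.68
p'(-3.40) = 52.40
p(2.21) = -46.49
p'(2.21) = -37.36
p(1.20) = -16.92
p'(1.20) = -21.20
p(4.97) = -210.55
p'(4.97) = -81.52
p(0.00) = -3.00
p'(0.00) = -2.00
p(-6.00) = -279.00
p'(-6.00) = 94.00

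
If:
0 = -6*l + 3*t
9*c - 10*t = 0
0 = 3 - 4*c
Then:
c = 3/4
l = 27/80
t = 27/40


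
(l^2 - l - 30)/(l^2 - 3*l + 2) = (l^2 - l - 30)/(l^2 - 3*l + 2)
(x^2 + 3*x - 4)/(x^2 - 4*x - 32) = (x - 1)/(x - 8)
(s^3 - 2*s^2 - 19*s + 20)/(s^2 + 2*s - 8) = (s^2 - 6*s + 5)/(s - 2)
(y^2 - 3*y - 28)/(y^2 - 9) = (y^2 - 3*y - 28)/(y^2 - 9)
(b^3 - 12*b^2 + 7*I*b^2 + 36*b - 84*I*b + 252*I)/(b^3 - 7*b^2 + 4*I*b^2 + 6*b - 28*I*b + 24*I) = (b^2 + b*(-6 + 7*I) - 42*I)/(b^2 + b*(-1 + 4*I) - 4*I)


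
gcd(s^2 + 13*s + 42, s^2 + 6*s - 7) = s + 7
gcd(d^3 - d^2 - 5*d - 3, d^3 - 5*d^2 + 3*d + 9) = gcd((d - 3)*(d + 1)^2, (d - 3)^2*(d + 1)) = d^2 - 2*d - 3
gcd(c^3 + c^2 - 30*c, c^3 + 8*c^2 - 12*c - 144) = c + 6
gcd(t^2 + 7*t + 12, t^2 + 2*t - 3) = t + 3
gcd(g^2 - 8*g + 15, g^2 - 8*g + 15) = g^2 - 8*g + 15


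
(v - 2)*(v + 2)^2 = v^3 + 2*v^2 - 4*v - 8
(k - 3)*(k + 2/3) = k^2 - 7*k/3 - 2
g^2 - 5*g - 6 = (g - 6)*(g + 1)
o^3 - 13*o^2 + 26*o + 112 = (o - 8)*(o - 7)*(o + 2)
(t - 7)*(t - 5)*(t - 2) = t^3 - 14*t^2 + 59*t - 70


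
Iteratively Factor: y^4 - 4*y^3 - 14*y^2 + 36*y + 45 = (y - 3)*(y^3 - y^2 - 17*y - 15) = (y - 3)*(y + 1)*(y^2 - 2*y - 15) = (y - 3)*(y + 1)*(y + 3)*(y - 5)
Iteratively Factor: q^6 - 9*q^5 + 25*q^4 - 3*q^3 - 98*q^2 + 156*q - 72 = (q - 1)*(q^5 - 8*q^4 + 17*q^3 + 14*q^2 - 84*q + 72) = (q - 2)*(q - 1)*(q^4 - 6*q^3 + 5*q^2 + 24*q - 36) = (q - 3)*(q - 2)*(q - 1)*(q^3 - 3*q^2 - 4*q + 12) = (q - 3)^2*(q - 2)*(q - 1)*(q^2 - 4) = (q - 3)^2*(q - 2)^2*(q - 1)*(q + 2)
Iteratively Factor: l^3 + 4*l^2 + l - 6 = (l + 3)*(l^2 + l - 2) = (l - 1)*(l + 3)*(l + 2)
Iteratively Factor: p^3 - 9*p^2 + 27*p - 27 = (p - 3)*(p^2 - 6*p + 9) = (p - 3)^2*(p - 3)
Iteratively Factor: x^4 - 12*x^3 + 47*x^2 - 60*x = (x)*(x^3 - 12*x^2 + 47*x - 60) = x*(x - 3)*(x^2 - 9*x + 20) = x*(x - 5)*(x - 3)*(x - 4)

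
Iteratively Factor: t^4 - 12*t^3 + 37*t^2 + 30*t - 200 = (t + 2)*(t^3 - 14*t^2 + 65*t - 100) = (t - 5)*(t + 2)*(t^2 - 9*t + 20) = (t - 5)*(t - 4)*(t + 2)*(t - 5)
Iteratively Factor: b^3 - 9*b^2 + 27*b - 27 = (b - 3)*(b^2 - 6*b + 9) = (b - 3)^2*(b - 3)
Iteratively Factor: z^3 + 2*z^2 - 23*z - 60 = (z + 3)*(z^2 - z - 20) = (z - 5)*(z + 3)*(z + 4)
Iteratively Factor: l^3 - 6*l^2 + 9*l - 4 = (l - 1)*(l^2 - 5*l + 4) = (l - 1)^2*(l - 4)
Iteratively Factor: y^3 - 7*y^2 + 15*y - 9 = (y - 3)*(y^2 - 4*y + 3) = (y - 3)^2*(y - 1)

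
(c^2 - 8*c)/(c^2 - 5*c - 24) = c/(c + 3)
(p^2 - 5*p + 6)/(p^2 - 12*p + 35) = (p^2 - 5*p + 6)/(p^2 - 12*p + 35)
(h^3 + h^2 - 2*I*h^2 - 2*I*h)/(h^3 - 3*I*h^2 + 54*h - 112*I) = h*(h + 1)/(h^2 - I*h + 56)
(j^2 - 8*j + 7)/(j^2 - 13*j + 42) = (j - 1)/(j - 6)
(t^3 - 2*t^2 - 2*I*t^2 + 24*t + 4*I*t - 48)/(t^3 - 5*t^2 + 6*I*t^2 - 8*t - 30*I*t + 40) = (t^2 + t*(-2 - 6*I) + 12*I)/(t^2 + t*(-5 + 2*I) - 10*I)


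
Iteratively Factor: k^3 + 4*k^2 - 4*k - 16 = (k - 2)*(k^2 + 6*k + 8) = (k - 2)*(k + 2)*(k + 4)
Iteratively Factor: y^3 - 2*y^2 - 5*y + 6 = (y - 1)*(y^2 - y - 6) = (y - 3)*(y - 1)*(y + 2)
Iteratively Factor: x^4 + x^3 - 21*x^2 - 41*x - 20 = (x + 1)*(x^3 - 21*x - 20) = (x + 1)^2*(x^2 - x - 20) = (x + 1)^2*(x + 4)*(x - 5)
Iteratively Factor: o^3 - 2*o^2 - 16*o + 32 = (o + 4)*(o^2 - 6*o + 8) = (o - 4)*(o + 4)*(o - 2)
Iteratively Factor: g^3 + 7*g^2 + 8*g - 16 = (g + 4)*(g^2 + 3*g - 4) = (g - 1)*(g + 4)*(g + 4)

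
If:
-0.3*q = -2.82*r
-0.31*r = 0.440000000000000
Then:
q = -13.34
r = -1.42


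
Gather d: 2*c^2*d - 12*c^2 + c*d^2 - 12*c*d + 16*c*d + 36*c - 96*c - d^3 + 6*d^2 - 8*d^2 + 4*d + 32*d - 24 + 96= -12*c^2 - 60*c - d^3 + d^2*(c - 2) + d*(2*c^2 + 4*c + 36) + 72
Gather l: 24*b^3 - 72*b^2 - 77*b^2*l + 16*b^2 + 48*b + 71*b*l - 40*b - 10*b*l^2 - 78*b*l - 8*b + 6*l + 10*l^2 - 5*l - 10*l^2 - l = 24*b^3 - 56*b^2 - 10*b*l^2 + l*(-77*b^2 - 7*b)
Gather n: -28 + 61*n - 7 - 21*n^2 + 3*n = -21*n^2 + 64*n - 35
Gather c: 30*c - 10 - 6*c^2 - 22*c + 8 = -6*c^2 + 8*c - 2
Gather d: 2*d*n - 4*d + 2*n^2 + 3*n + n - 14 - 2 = d*(2*n - 4) + 2*n^2 + 4*n - 16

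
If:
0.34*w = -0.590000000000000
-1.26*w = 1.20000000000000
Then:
No Solution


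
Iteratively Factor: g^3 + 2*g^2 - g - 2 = (g + 1)*(g^2 + g - 2) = (g + 1)*(g + 2)*(g - 1)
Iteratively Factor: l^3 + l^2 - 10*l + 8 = (l - 2)*(l^2 + 3*l - 4) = (l - 2)*(l - 1)*(l + 4)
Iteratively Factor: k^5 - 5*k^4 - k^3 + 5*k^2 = (k)*(k^4 - 5*k^3 - k^2 + 5*k) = k*(k - 1)*(k^3 - 4*k^2 - 5*k) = k*(k - 5)*(k - 1)*(k^2 + k) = k^2*(k - 5)*(k - 1)*(k + 1)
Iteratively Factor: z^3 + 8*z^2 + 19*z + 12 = (z + 1)*(z^2 + 7*z + 12) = (z + 1)*(z + 4)*(z + 3)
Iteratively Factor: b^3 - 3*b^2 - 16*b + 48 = (b + 4)*(b^2 - 7*b + 12) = (b - 3)*(b + 4)*(b - 4)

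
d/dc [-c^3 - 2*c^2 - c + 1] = -3*c^2 - 4*c - 1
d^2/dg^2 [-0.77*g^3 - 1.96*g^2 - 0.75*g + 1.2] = -4.62*g - 3.92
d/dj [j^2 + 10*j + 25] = 2*j + 10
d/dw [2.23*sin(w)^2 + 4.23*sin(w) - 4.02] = (4.46*sin(w) + 4.23)*cos(w)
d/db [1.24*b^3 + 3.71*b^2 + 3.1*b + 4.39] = 3.72*b^2 + 7.42*b + 3.1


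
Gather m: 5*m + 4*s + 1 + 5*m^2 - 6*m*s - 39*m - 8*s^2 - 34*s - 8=5*m^2 + m*(-6*s - 34) - 8*s^2 - 30*s - 7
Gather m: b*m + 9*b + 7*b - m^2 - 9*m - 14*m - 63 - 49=16*b - m^2 + m*(b - 23) - 112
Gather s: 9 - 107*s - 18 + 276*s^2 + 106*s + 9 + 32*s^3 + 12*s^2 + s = 32*s^3 + 288*s^2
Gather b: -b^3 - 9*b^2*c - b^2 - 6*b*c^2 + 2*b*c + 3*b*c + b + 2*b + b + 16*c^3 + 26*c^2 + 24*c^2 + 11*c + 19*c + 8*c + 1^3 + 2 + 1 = -b^3 + b^2*(-9*c - 1) + b*(-6*c^2 + 5*c + 4) + 16*c^3 + 50*c^2 + 38*c + 4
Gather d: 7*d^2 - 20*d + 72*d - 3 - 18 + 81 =7*d^2 + 52*d + 60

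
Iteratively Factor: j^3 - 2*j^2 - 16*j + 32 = (j - 2)*(j^2 - 16) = (j - 2)*(j + 4)*(j - 4)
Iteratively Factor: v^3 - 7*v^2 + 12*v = (v - 4)*(v^2 - 3*v) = v*(v - 4)*(v - 3)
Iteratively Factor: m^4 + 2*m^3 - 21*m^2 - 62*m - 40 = (m + 4)*(m^3 - 2*m^2 - 13*m - 10) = (m - 5)*(m + 4)*(m^2 + 3*m + 2) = (m - 5)*(m + 2)*(m + 4)*(m + 1)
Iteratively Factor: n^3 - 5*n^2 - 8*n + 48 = (n - 4)*(n^2 - n - 12) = (n - 4)*(n + 3)*(n - 4)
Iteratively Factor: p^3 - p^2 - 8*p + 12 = (p + 3)*(p^2 - 4*p + 4) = (p - 2)*(p + 3)*(p - 2)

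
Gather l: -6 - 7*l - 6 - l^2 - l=-l^2 - 8*l - 12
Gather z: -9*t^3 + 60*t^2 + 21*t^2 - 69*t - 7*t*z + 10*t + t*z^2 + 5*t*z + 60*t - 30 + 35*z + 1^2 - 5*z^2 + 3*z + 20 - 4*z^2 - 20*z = -9*t^3 + 81*t^2 + t + z^2*(t - 9) + z*(18 - 2*t) - 9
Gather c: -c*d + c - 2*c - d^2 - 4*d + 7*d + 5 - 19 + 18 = c*(-d - 1) - d^2 + 3*d + 4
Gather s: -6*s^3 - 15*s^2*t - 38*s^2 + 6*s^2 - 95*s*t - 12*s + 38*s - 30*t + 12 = -6*s^3 + s^2*(-15*t - 32) + s*(26 - 95*t) - 30*t + 12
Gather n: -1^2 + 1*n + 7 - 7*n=6 - 6*n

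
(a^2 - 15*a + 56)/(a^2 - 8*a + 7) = (a - 8)/(a - 1)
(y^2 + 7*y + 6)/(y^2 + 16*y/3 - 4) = 3*(y + 1)/(3*y - 2)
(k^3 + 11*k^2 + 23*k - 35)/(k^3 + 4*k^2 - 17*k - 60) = (k^2 + 6*k - 7)/(k^2 - k - 12)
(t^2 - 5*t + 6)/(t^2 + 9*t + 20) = (t^2 - 5*t + 6)/(t^2 + 9*t + 20)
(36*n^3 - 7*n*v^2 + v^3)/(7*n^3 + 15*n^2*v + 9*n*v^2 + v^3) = (36*n^3 - 7*n*v^2 + v^3)/(7*n^3 + 15*n^2*v + 9*n*v^2 + v^3)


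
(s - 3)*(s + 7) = s^2 + 4*s - 21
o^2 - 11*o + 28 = (o - 7)*(o - 4)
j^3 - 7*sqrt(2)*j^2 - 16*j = j*(j - 8*sqrt(2))*(j + sqrt(2))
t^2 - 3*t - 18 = (t - 6)*(t + 3)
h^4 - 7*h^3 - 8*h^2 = h^2*(h - 8)*(h + 1)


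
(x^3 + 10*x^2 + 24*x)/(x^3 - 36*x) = (x + 4)/(x - 6)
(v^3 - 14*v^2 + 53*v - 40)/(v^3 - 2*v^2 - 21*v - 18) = (-v^3 + 14*v^2 - 53*v + 40)/(-v^3 + 2*v^2 + 21*v + 18)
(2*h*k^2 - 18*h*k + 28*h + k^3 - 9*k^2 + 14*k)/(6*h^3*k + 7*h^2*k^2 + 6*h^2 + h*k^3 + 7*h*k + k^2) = (2*h*k^2 - 18*h*k + 28*h + k^3 - 9*k^2 + 14*k)/(6*h^3*k + 7*h^2*k^2 + 6*h^2 + h*k^3 + 7*h*k + k^2)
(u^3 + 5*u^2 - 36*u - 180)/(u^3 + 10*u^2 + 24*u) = (u^2 - u - 30)/(u*(u + 4))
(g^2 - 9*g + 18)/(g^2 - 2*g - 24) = (g - 3)/(g + 4)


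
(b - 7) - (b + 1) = -8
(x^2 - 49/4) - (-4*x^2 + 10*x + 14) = 5*x^2 - 10*x - 105/4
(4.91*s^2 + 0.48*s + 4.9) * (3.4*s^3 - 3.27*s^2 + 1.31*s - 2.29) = 16.694*s^5 - 14.4237*s^4 + 21.5225*s^3 - 26.6381*s^2 + 5.3198*s - 11.221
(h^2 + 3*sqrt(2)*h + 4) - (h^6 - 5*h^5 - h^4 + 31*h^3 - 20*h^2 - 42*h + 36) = -h^6 + 5*h^5 + h^4 - 31*h^3 + 21*h^2 + 3*sqrt(2)*h + 42*h - 32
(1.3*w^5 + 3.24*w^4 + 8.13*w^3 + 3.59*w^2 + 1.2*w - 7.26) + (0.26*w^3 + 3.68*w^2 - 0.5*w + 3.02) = 1.3*w^5 + 3.24*w^4 + 8.39*w^3 + 7.27*w^2 + 0.7*w - 4.24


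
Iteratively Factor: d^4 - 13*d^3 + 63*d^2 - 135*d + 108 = (d - 3)*(d^3 - 10*d^2 + 33*d - 36) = (d - 3)^2*(d^2 - 7*d + 12) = (d - 3)^3*(d - 4)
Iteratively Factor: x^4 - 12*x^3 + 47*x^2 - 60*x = (x - 4)*(x^3 - 8*x^2 + 15*x) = x*(x - 4)*(x^2 - 8*x + 15) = x*(x - 5)*(x - 4)*(x - 3)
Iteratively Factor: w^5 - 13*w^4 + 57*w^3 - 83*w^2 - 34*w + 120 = (w - 2)*(w^4 - 11*w^3 + 35*w^2 - 13*w - 60) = (w - 5)*(w - 2)*(w^3 - 6*w^2 + 5*w + 12) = (w - 5)*(w - 3)*(w - 2)*(w^2 - 3*w - 4) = (w - 5)*(w - 3)*(w - 2)*(w + 1)*(w - 4)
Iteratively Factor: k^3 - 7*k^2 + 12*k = (k - 3)*(k^2 - 4*k) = k*(k - 3)*(k - 4)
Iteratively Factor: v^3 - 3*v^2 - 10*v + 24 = (v + 3)*(v^2 - 6*v + 8) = (v - 2)*(v + 3)*(v - 4)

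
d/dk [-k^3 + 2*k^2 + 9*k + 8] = -3*k^2 + 4*k + 9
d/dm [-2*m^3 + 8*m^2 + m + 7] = -6*m^2 + 16*m + 1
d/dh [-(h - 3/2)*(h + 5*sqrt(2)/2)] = -2*h - 5*sqrt(2)/2 + 3/2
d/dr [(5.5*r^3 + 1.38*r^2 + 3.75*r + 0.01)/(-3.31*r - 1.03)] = (-36.41*r^3 - 21.5628*r^2 - 2.8428*r - 3.8294)/(10.9561*r^2 + 6.8186*r + 1.0609)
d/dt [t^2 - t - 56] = 2*t - 1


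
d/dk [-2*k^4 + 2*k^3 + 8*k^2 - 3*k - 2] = -8*k^3 + 6*k^2 + 16*k - 3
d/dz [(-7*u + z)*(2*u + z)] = -5*u + 2*z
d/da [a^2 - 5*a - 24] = 2*a - 5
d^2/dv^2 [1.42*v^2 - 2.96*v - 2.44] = 2.84000000000000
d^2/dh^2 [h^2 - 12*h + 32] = 2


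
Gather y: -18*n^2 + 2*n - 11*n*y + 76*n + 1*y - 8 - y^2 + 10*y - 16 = -18*n^2 + 78*n - y^2 + y*(11 - 11*n) - 24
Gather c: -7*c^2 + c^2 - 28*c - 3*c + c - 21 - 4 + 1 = -6*c^2 - 30*c - 24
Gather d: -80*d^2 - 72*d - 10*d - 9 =-80*d^2 - 82*d - 9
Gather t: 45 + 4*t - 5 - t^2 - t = -t^2 + 3*t + 40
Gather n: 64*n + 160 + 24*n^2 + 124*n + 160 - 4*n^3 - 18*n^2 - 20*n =-4*n^3 + 6*n^2 + 168*n + 320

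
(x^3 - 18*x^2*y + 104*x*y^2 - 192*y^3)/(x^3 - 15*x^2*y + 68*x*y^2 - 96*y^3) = (x - 6*y)/(x - 3*y)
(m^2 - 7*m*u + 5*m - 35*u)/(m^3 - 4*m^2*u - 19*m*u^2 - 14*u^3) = (m + 5)/(m^2 + 3*m*u + 2*u^2)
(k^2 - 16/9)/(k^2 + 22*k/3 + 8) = (k - 4/3)/(k + 6)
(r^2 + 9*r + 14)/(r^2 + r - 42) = (r + 2)/(r - 6)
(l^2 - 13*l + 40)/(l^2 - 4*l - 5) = (l - 8)/(l + 1)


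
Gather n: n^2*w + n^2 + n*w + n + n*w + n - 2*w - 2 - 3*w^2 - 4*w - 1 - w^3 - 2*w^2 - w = n^2*(w + 1) + n*(2*w + 2) - w^3 - 5*w^2 - 7*w - 3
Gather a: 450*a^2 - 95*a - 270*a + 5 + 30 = 450*a^2 - 365*a + 35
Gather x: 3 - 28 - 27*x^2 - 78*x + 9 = -27*x^2 - 78*x - 16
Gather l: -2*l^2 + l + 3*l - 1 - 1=-2*l^2 + 4*l - 2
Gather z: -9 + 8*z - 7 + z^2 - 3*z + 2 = z^2 + 5*z - 14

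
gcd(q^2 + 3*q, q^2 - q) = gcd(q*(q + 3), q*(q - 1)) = q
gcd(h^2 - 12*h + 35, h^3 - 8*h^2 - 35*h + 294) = h - 7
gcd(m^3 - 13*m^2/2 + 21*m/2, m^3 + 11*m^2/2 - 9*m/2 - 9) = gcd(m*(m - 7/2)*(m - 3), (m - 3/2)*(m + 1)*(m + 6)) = 1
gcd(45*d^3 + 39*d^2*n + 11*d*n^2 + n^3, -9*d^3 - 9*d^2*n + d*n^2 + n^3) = 3*d + n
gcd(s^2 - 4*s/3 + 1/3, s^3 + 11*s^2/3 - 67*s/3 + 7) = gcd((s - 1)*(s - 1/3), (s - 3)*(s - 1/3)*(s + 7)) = s - 1/3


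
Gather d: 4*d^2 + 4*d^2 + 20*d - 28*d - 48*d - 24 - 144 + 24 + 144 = 8*d^2 - 56*d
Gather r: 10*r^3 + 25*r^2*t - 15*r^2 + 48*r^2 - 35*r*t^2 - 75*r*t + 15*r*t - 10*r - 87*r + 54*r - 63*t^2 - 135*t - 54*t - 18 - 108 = 10*r^3 + r^2*(25*t + 33) + r*(-35*t^2 - 60*t - 43) - 63*t^2 - 189*t - 126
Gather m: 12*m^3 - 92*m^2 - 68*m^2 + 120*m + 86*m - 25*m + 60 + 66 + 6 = 12*m^3 - 160*m^2 + 181*m + 132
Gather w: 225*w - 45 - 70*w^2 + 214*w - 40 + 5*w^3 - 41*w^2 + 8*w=5*w^3 - 111*w^2 + 447*w - 85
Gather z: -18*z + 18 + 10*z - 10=8 - 8*z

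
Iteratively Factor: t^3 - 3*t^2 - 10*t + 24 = (t + 3)*(t^2 - 6*t + 8) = (t - 2)*(t + 3)*(t - 4)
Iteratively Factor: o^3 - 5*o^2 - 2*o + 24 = (o - 4)*(o^2 - o - 6) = (o - 4)*(o + 2)*(o - 3)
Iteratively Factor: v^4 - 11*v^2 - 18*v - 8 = (v + 1)*(v^3 - v^2 - 10*v - 8) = (v + 1)^2*(v^2 - 2*v - 8) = (v + 1)^2*(v + 2)*(v - 4)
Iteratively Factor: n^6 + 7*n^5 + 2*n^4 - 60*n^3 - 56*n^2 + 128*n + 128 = (n + 4)*(n^5 + 3*n^4 - 10*n^3 - 20*n^2 + 24*n + 32) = (n + 4)^2*(n^4 - n^3 - 6*n^2 + 4*n + 8) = (n + 2)*(n + 4)^2*(n^3 - 3*n^2 + 4) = (n + 1)*(n + 2)*(n + 4)^2*(n^2 - 4*n + 4) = (n - 2)*(n + 1)*(n + 2)*(n + 4)^2*(n - 2)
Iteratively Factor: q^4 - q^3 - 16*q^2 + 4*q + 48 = (q - 4)*(q^3 + 3*q^2 - 4*q - 12) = (q - 4)*(q + 3)*(q^2 - 4) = (q - 4)*(q + 2)*(q + 3)*(q - 2)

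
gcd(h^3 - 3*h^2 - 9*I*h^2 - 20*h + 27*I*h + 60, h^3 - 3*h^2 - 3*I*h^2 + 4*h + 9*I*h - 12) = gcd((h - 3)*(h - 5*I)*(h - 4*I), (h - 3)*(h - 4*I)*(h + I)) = h^2 + h*(-3 - 4*I) + 12*I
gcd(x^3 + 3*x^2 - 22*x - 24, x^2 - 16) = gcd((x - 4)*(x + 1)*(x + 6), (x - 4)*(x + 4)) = x - 4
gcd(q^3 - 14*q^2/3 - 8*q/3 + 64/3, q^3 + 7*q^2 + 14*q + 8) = q + 2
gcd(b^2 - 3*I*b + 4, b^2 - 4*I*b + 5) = b + I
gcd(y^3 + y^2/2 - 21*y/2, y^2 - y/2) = y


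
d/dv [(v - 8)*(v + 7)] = 2*v - 1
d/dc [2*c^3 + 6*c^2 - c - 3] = 6*c^2 + 12*c - 1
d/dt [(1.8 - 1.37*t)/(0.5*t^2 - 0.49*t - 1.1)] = (0.685*t^2 - 1.8*t + 2.389)/(0.25*t^4 - 0.49*t^3 - 0.8599*t^2 + 1.078*t + 1.21)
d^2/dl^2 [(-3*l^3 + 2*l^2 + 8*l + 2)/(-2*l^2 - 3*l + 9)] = 2*(61*l^3 - 375*l^2 + 261*l - 432)/(8*l^6 + 36*l^5 - 54*l^4 - 297*l^3 + 243*l^2 + 729*l - 729)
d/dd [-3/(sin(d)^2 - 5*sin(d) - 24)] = 3*(2*sin(d) - 5)*cos(d)/((sin(d) - 8)^2*(sin(d) + 3)^2)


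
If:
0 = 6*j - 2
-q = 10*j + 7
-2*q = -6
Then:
No Solution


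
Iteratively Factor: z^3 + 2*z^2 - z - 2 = (z + 1)*(z^2 + z - 2) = (z - 1)*(z + 1)*(z + 2)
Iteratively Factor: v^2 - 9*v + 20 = (v - 5)*(v - 4)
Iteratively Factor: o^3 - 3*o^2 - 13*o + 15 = (o + 3)*(o^2 - 6*o + 5) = (o - 1)*(o + 3)*(o - 5)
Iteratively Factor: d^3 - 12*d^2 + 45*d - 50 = (d - 2)*(d^2 - 10*d + 25) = (d - 5)*(d - 2)*(d - 5)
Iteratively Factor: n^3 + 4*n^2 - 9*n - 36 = (n + 4)*(n^2 - 9) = (n + 3)*(n + 4)*(n - 3)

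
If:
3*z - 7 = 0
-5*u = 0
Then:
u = 0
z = 7/3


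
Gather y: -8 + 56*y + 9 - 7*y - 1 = 49*y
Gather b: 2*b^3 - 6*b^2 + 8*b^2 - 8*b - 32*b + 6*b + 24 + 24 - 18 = 2*b^3 + 2*b^2 - 34*b + 30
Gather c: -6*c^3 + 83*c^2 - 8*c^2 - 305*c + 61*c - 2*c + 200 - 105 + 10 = -6*c^3 + 75*c^2 - 246*c + 105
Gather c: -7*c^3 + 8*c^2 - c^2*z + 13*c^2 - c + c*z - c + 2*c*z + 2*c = -7*c^3 + c^2*(21 - z) + 3*c*z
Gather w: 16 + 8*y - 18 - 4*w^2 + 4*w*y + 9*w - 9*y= -4*w^2 + w*(4*y + 9) - y - 2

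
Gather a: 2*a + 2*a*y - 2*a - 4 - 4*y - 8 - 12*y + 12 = 2*a*y - 16*y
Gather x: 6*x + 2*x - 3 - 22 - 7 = 8*x - 32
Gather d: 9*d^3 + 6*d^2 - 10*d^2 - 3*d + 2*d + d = 9*d^3 - 4*d^2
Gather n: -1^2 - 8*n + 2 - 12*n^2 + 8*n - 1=-12*n^2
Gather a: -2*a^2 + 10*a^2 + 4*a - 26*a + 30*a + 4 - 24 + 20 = 8*a^2 + 8*a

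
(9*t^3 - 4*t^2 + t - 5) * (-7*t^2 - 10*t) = -63*t^5 - 62*t^4 + 33*t^3 + 25*t^2 + 50*t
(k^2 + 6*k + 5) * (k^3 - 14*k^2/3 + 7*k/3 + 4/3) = k^5 + 4*k^4/3 - 62*k^3/3 - 8*k^2 + 59*k/3 + 20/3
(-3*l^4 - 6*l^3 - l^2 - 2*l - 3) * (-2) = 6*l^4 + 12*l^3 + 2*l^2 + 4*l + 6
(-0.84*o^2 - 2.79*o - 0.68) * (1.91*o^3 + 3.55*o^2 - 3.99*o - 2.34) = -1.6044*o^5 - 8.3109*o^4 - 7.8517*o^3 + 10.6837*o^2 + 9.2418*o + 1.5912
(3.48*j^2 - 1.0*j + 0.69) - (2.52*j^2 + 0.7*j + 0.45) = 0.96*j^2 - 1.7*j + 0.24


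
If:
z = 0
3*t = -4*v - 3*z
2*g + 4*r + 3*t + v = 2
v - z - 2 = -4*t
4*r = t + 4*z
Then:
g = 0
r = 2/13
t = 8/13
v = -6/13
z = 0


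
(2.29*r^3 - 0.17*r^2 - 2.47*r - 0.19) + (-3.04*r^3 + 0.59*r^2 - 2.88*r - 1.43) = -0.75*r^3 + 0.42*r^2 - 5.35*r - 1.62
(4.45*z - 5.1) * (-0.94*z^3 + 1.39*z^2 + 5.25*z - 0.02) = -4.183*z^4 + 10.9795*z^3 + 16.2735*z^2 - 26.864*z + 0.102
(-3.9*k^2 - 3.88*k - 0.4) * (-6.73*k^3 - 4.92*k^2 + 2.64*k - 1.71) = 26.247*k^5 + 45.3004*k^4 + 11.4856*k^3 - 1.6062*k^2 + 5.5788*k + 0.684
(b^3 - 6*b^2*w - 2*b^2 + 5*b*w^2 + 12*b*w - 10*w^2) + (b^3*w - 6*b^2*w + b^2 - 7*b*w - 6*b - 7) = b^3*w + b^3 - 12*b^2*w - b^2 + 5*b*w^2 + 5*b*w - 6*b - 10*w^2 - 7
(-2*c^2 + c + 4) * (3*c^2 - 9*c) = -6*c^4 + 21*c^3 + 3*c^2 - 36*c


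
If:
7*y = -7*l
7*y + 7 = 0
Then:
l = 1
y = -1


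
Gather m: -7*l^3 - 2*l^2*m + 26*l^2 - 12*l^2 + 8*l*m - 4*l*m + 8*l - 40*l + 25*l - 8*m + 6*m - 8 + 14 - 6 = -7*l^3 + 14*l^2 - 7*l + m*(-2*l^2 + 4*l - 2)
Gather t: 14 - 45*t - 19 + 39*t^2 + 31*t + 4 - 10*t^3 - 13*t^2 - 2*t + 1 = -10*t^3 + 26*t^2 - 16*t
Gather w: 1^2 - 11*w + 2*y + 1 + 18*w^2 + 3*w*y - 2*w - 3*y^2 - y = 18*w^2 + w*(3*y - 13) - 3*y^2 + y + 2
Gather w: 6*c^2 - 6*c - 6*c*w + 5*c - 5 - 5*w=6*c^2 - c + w*(-6*c - 5) - 5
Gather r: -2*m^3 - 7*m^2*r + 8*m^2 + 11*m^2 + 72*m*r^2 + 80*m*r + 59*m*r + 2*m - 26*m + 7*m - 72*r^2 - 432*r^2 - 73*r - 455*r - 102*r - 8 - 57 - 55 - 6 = -2*m^3 + 19*m^2 - 17*m + r^2*(72*m - 504) + r*(-7*m^2 + 139*m - 630) - 126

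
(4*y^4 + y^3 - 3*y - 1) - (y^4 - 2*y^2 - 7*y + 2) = 3*y^4 + y^3 + 2*y^2 + 4*y - 3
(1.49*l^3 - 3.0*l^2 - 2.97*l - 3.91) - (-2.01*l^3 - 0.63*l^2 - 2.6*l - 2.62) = 3.5*l^3 - 2.37*l^2 - 0.37*l - 1.29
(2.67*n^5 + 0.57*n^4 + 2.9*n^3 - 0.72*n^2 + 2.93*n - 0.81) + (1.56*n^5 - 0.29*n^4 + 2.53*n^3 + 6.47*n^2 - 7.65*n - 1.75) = 4.23*n^5 + 0.28*n^4 + 5.43*n^3 + 5.75*n^2 - 4.72*n - 2.56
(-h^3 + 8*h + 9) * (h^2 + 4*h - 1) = -h^5 - 4*h^4 + 9*h^3 + 41*h^2 + 28*h - 9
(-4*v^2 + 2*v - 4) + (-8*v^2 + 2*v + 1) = -12*v^2 + 4*v - 3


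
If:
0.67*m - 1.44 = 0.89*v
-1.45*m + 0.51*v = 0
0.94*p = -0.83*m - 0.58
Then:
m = -0.77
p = 0.07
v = -2.20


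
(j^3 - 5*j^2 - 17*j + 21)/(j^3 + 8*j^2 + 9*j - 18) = (j - 7)/(j + 6)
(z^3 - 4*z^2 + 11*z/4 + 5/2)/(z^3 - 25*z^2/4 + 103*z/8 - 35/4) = 2*(2*z + 1)/(4*z - 7)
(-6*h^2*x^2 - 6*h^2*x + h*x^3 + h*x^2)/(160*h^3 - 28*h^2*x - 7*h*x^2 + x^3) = h*x*(-6*h*x - 6*h + x^2 + x)/(160*h^3 - 28*h^2*x - 7*h*x^2 + x^3)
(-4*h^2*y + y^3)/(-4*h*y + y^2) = (4*h^2 - y^2)/(4*h - y)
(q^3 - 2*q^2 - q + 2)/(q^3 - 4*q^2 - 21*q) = (-q^3 + 2*q^2 + q - 2)/(q*(-q^2 + 4*q + 21))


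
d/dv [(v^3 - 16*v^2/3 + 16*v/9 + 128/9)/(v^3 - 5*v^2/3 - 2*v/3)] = (99*v^4 - 132*v^3 - 976*v^2 + 1280*v + 256)/(3*v^2*(9*v^4 - 30*v^3 + 13*v^2 + 20*v + 4))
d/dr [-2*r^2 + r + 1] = 1 - 4*r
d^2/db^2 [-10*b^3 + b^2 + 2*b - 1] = 2 - 60*b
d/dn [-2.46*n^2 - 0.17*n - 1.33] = -4.92*n - 0.17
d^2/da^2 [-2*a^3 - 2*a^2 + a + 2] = -12*a - 4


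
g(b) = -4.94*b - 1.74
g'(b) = -4.94000000000000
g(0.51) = -4.26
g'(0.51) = -4.94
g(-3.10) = 13.57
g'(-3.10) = -4.94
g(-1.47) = 5.52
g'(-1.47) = -4.94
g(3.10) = -17.05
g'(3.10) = -4.94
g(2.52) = -14.19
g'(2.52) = -4.94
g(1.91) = -11.18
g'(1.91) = -4.94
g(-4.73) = 21.63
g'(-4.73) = -4.94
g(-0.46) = 0.53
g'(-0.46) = -4.94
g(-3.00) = 13.08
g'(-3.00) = -4.94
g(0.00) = -1.74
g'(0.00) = -4.94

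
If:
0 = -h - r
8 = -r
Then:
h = 8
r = -8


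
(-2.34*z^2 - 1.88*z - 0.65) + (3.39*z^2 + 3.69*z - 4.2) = 1.05*z^2 + 1.81*z - 4.85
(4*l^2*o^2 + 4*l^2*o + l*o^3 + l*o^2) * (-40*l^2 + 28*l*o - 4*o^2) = -160*l^4*o^2 - 160*l^4*o + 72*l^3*o^3 + 72*l^3*o^2 + 12*l^2*o^4 + 12*l^2*o^3 - 4*l*o^5 - 4*l*o^4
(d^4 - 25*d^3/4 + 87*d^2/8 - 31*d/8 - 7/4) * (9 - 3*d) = -3*d^5 + 111*d^4/4 - 711*d^3/8 + 219*d^2/2 - 237*d/8 - 63/4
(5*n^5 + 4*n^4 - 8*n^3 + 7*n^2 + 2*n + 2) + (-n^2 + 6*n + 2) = 5*n^5 + 4*n^4 - 8*n^3 + 6*n^2 + 8*n + 4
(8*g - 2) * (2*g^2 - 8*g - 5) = 16*g^3 - 68*g^2 - 24*g + 10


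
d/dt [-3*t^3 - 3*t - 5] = -9*t^2 - 3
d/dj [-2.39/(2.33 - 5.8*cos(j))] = 13.862*sin(j)/(5.8*cos(j) - 2.33)^2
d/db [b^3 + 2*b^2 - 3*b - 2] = 3*b^2 + 4*b - 3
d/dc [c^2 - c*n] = 2*c - n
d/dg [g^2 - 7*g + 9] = 2*g - 7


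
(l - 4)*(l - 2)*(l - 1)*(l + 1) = l^4 - 6*l^3 + 7*l^2 + 6*l - 8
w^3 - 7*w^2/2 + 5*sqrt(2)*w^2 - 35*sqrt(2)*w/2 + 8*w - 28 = (w - 7/2)*(w + sqrt(2))*(w + 4*sqrt(2))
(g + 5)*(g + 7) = g^2 + 12*g + 35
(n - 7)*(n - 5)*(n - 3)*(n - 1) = n^4 - 16*n^3 + 86*n^2 - 176*n + 105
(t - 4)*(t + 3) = t^2 - t - 12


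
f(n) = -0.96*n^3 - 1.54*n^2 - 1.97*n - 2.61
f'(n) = -2.88*n^2 - 3.08*n - 1.97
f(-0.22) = -2.24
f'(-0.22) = -1.43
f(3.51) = -70.01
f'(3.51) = -48.26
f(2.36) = -28.45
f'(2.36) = -25.28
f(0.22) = -3.13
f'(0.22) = -2.79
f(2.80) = -41.27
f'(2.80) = -33.17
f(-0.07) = -2.48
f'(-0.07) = -1.77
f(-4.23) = 50.83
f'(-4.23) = -40.47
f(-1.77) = 1.38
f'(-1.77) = -5.54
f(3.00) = -48.30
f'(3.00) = -37.13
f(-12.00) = 1458.15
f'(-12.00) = -379.73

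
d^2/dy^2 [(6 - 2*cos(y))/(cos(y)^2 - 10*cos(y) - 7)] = 2*(-9*sin(y)^4*cos(y) + 2*sin(y)^4 - 440*sin(y)^2 - 134*cos(y) - 69*cos(3*y)/2 + cos(5*y)/2 - 344)/(sin(y)^2 + 10*cos(y) + 6)^3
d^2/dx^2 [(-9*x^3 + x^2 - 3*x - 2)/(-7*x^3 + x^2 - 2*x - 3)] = 2*(14*x^6 + 63*x^5 - 567*x^4 + 57*x^3 - 135*x^2 + 132*x - 13)/(343*x^9 - 147*x^8 + 315*x^7 + 356*x^6 - 36*x^5 + 249*x^4 + 161*x^3 + 9*x^2 + 54*x + 27)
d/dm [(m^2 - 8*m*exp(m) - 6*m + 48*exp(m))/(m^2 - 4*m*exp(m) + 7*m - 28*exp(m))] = ((m^2 - 8*m*exp(m) - 6*m + 48*exp(m))*(4*m*exp(m) - 2*m + 32*exp(m) - 7) + 2*(m^2 - 4*m*exp(m) + 7*m - 28*exp(m))*(-4*m*exp(m) + m + 20*exp(m) - 3))/(m^2 - 4*m*exp(m) + 7*m - 28*exp(m))^2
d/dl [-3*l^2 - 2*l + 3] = -6*l - 2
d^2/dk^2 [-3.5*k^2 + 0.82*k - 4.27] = -7.00000000000000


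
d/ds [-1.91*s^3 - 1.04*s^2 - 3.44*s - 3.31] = -5.73*s^2 - 2.08*s - 3.44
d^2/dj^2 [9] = 0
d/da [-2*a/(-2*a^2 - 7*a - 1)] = 2*(1 - 2*a^2)/(4*a^4 + 28*a^3 + 53*a^2 + 14*a + 1)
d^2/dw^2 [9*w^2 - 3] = 18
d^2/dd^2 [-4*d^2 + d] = -8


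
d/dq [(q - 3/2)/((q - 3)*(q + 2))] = (-q^2 + 3*q - 15/2)/(q^4 - 2*q^3 - 11*q^2 + 12*q + 36)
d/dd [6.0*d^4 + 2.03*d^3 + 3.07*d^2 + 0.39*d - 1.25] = 24.0*d^3 + 6.09*d^2 + 6.14*d + 0.39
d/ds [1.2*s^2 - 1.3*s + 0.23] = 2.4*s - 1.3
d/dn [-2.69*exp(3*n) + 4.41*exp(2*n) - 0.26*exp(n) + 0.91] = (-8.07*exp(2*n) + 8.82*exp(n) - 0.26)*exp(n)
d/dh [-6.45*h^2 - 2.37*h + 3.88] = -12.9*h - 2.37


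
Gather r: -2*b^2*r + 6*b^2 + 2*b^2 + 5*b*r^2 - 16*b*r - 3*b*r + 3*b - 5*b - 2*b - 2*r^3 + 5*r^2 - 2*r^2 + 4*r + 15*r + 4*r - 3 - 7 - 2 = 8*b^2 - 4*b - 2*r^3 + r^2*(5*b + 3) + r*(-2*b^2 - 19*b + 23) - 12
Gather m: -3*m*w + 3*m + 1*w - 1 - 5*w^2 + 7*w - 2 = m*(3 - 3*w) - 5*w^2 + 8*w - 3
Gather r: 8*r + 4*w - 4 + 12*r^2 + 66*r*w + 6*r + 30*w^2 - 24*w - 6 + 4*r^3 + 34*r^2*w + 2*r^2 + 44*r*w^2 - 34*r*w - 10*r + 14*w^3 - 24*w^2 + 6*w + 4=4*r^3 + r^2*(34*w + 14) + r*(44*w^2 + 32*w + 4) + 14*w^3 + 6*w^2 - 14*w - 6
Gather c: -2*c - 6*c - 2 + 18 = 16 - 8*c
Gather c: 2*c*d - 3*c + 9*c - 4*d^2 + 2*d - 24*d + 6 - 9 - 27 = c*(2*d + 6) - 4*d^2 - 22*d - 30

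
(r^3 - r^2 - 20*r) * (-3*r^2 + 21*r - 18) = -3*r^5 + 24*r^4 + 21*r^3 - 402*r^2 + 360*r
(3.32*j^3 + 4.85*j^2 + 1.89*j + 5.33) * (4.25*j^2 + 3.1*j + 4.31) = 14.11*j^5 + 30.9045*j^4 + 37.3767*j^3 + 49.415*j^2 + 24.6689*j + 22.9723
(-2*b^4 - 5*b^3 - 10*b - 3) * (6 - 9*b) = 18*b^5 + 33*b^4 - 30*b^3 + 90*b^2 - 33*b - 18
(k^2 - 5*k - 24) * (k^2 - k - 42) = k^4 - 6*k^3 - 61*k^2 + 234*k + 1008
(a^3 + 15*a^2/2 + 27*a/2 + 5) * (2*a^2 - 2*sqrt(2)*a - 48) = 2*a^5 - 2*sqrt(2)*a^4 + 15*a^4 - 15*sqrt(2)*a^3 - 21*a^3 - 350*a^2 - 27*sqrt(2)*a^2 - 648*a - 10*sqrt(2)*a - 240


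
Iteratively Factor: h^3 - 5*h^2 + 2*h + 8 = (h + 1)*(h^2 - 6*h + 8) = (h - 2)*(h + 1)*(h - 4)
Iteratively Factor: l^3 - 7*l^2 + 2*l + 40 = (l - 5)*(l^2 - 2*l - 8) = (l - 5)*(l - 4)*(l + 2)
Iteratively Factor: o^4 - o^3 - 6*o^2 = (o)*(o^3 - o^2 - 6*o) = o*(o - 3)*(o^2 + 2*o) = o^2*(o - 3)*(o + 2)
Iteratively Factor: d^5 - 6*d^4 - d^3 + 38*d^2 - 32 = (d + 1)*(d^4 - 7*d^3 + 6*d^2 + 32*d - 32) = (d - 4)*(d + 1)*(d^3 - 3*d^2 - 6*d + 8) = (d - 4)^2*(d + 1)*(d^2 + d - 2) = (d - 4)^2*(d + 1)*(d + 2)*(d - 1)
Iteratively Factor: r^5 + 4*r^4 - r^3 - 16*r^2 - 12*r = (r - 2)*(r^4 + 6*r^3 + 11*r^2 + 6*r) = (r - 2)*(r + 2)*(r^3 + 4*r^2 + 3*r) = (r - 2)*(r + 2)*(r + 3)*(r^2 + r) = r*(r - 2)*(r + 2)*(r + 3)*(r + 1)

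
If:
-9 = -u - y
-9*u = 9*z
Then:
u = -z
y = z + 9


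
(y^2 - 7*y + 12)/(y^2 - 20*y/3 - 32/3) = 3*(-y^2 + 7*y - 12)/(-3*y^2 + 20*y + 32)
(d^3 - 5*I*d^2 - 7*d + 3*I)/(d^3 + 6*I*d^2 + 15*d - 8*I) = (d - 3*I)/(d + 8*I)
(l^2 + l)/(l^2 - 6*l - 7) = l/(l - 7)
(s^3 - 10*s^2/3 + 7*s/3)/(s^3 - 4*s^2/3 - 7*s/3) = (s - 1)/(s + 1)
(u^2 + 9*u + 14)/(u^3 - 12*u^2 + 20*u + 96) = (u + 7)/(u^2 - 14*u + 48)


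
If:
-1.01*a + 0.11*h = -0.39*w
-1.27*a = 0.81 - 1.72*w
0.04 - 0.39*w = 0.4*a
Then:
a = -0.21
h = -3.04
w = 0.32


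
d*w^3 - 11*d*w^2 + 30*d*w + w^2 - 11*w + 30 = (w - 6)*(w - 5)*(d*w + 1)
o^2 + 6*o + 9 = (o + 3)^2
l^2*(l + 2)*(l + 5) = l^4 + 7*l^3 + 10*l^2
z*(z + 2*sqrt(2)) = z^2 + 2*sqrt(2)*z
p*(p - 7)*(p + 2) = p^3 - 5*p^2 - 14*p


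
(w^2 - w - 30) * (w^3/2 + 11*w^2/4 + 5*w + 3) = w^5/2 + 9*w^4/4 - 51*w^3/4 - 169*w^2/2 - 153*w - 90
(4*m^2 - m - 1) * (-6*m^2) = -24*m^4 + 6*m^3 + 6*m^2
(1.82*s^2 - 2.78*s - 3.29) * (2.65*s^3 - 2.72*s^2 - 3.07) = 4.823*s^5 - 12.3174*s^4 - 1.1569*s^3 + 3.3614*s^2 + 8.5346*s + 10.1003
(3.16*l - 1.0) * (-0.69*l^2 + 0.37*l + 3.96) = -2.1804*l^3 + 1.8592*l^2 + 12.1436*l - 3.96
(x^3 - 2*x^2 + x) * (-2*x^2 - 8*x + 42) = -2*x^5 - 4*x^4 + 56*x^3 - 92*x^2 + 42*x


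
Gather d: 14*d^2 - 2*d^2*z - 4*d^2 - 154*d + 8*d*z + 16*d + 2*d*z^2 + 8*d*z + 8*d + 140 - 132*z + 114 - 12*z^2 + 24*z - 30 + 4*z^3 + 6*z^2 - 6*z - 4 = d^2*(10 - 2*z) + d*(2*z^2 + 16*z - 130) + 4*z^3 - 6*z^2 - 114*z + 220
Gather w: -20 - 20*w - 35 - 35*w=-55*w - 55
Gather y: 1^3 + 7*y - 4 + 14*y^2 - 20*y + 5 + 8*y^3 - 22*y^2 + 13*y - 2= 8*y^3 - 8*y^2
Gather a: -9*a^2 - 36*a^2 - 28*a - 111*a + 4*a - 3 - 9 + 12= -45*a^2 - 135*a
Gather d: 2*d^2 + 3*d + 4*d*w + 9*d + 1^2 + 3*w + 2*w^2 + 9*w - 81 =2*d^2 + d*(4*w + 12) + 2*w^2 + 12*w - 80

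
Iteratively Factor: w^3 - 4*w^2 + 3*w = (w)*(w^2 - 4*w + 3) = w*(w - 1)*(w - 3)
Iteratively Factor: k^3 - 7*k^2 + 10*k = (k - 5)*(k^2 - 2*k) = (k - 5)*(k - 2)*(k)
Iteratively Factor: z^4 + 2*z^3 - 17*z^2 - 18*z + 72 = (z - 2)*(z^3 + 4*z^2 - 9*z - 36) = (z - 2)*(z + 3)*(z^2 + z - 12) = (z - 3)*(z - 2)*(z + 3)*(z + 4)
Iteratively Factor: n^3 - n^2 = (n)*(n^2 - n) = n^2*(n - 1)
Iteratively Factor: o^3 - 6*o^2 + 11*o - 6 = (o - 3)*(o^2 - 3*o + 2) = (o - 3)*(o - 1)*(o - 2)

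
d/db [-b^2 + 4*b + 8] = 4 - 2*b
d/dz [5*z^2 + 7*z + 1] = 10*z + 7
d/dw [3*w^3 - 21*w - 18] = 9*w^2 - 21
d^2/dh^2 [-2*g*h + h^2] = 2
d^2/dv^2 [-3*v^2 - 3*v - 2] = -6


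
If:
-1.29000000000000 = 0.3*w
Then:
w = -4.30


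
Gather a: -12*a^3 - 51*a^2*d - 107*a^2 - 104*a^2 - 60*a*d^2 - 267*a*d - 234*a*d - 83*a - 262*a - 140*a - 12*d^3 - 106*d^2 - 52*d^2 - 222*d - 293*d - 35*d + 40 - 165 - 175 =-12*a^3 + a^2*(-51*d - 211) + a*(-60*d^2 - 501*d - 485) - 12*d^3 - 158*d^2 - 550*d - 300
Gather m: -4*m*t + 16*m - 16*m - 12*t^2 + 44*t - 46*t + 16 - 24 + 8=-4*m*t - 12*t^2 - 2*t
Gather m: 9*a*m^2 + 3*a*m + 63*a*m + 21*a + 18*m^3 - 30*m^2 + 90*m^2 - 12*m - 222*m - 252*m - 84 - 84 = 21*a + 18*m^3 + m^2*(9*a + 60) + m*(66*a - 486) - 168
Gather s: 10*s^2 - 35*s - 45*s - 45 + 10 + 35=10*s^2 - 80*s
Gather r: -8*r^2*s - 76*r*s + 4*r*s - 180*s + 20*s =-8*r^2*s - 72*r*s - 160*s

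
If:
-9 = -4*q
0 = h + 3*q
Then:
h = -27/4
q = 9/4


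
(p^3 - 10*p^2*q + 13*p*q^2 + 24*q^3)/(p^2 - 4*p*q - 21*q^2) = (-p^3 + 10*p^2*q - 13*p*q^2 - 24*q^3)/(-p^2 + 4*p*q + 21*q^2)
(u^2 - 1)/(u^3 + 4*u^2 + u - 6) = (u + 1)/(u^2 + 5*u + 6)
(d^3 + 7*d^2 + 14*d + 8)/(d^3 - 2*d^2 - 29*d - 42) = (d^2 + 5*d + 4)/(d^2 - 4*d - 21)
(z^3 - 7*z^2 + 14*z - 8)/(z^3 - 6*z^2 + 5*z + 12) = (z^2 - 3*z + 2)/(z^2 - 2*z - 3)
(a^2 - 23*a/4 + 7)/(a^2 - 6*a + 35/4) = (4*a^2 - 23*a + 28)/(4*a^2 - 24*a + 35)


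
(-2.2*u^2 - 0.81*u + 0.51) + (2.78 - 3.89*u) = -2.2*u^2 - 4.7*u + 3.29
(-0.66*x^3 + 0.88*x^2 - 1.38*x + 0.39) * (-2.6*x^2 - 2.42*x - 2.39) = 1.716*x^5 - 0.6908*x^4 + 3.0358*x^3 + 0.222399999999999*x^2 + 2.3544*x - 0.9321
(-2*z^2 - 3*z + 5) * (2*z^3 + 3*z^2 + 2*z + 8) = -4*z^5 - 12*z^4 - 3*z^3 - 7*z^2 - 14*z + 40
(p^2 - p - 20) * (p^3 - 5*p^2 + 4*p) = p^5 - 6*p^4 - 11*p^3 + 96*p^2 - 80*p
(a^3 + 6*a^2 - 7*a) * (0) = 0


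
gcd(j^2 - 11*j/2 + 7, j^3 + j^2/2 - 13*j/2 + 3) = j - 2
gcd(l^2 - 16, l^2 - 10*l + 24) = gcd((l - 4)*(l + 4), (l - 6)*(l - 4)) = l - 4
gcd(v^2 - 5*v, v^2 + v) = v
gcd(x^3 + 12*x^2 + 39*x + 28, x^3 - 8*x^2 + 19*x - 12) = 1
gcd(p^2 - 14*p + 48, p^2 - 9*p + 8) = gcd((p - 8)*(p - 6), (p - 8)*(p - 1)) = p - 8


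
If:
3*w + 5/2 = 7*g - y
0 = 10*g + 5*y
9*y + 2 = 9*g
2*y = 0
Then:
No Solution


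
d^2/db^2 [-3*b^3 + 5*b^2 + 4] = 10 - 18*b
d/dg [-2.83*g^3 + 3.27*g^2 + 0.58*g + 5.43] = -8.49*g^2 + 6.54*g + 0.58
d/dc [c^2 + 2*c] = 2*c + 2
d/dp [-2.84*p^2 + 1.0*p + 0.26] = 1.0 - 5.68*p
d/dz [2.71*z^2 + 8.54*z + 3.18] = 5.42*z + 8.54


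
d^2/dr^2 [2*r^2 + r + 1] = 4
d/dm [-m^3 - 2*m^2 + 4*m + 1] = -3*m^2 - 4*m + 4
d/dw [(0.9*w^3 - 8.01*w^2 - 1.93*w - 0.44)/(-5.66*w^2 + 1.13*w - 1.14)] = (-5.094*w^4 + 2.03400000000001*w^3 - 23.0531*w^2 + 13.282*w + 2.6974)/(32.0356*w^4 - 12.7916*w^3 + 14.1817*w^2 - 2.5764*w + 1.2996)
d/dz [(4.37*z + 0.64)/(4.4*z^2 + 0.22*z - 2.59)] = (19.228*z^2 + 0.9614*z - (4.37*z + 0.64)*(8.8*z + 0.22) - 11.3183)/(4.4*z^2 + 0.22*z - 2.59)^2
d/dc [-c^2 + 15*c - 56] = 15 - 2*c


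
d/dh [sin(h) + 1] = cos(h)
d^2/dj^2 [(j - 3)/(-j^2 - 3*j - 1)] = 2*(3*j*(j^2 + 3*j + 1) - (j - 3)*(2*j + 3)^2)/(j^2 + 3*j + 1)^3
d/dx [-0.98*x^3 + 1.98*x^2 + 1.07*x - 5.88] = -2.94*x^2 + 3.96*x + 1.07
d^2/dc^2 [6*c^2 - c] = 12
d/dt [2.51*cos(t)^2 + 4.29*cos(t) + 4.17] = -(5.02*cos(t) + 4.29)*sin(t)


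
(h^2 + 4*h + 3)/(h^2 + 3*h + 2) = (h + 3)/(h + 2)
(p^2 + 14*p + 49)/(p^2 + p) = (p^2 + 14*p + 49)/(p*(p + 1))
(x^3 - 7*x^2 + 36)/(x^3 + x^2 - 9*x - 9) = (x^2 - 4*x - 12)/(x^2 + 4*x + 3)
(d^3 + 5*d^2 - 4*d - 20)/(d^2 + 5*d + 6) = (d^2 + 3*d - 10)/(d + 3)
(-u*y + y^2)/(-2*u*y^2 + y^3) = (u - y)/(y*(2*u - y))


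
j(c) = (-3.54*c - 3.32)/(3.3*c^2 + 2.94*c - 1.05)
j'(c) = (-6.6*c - 2.94)*(-3.54*c - 3.32)/(3.3*c^2 + 2.94*c - 1.05)^2 - 3.54/(3.3*c^2 + 2.94*c - 1.05)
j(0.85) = -1.65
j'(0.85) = 2.76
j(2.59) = -0.44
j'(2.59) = 0.18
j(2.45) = -0.46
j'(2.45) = 0.20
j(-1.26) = 2.35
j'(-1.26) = 18.79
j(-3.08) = 0.36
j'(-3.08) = 0.13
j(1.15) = -1.10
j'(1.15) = 1.21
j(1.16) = -1.09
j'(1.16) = 1.18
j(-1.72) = 0.76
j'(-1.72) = 0.77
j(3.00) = -0.37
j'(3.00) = 0.13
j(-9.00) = 0.12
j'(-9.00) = 0.01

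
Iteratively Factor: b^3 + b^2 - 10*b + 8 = (b - 2)*(b^2 + 3*b - 4) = (b - 2)*(b - 1)*(b + 4)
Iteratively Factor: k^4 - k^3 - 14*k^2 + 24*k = (k)*(k^3 - k^2 - 14*k + 24) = k*(k + 4)*(k^2 - 5*k + 6) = k*(k - 2)*(k + 4)*(k - 3)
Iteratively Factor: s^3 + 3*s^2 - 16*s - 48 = (s + 3)*(s^2 - 16) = (s - 4)*(s + 3)*(s + 4)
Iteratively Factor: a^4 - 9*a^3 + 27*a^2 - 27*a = (a - 3)*(a^3 - 6*a^2 + 9*a) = a*(a - 3)*(a^2 - 6*a + 9) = a*(a - 3)^2*(a - 3)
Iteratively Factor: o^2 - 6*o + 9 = (o - 3)*(o - 3)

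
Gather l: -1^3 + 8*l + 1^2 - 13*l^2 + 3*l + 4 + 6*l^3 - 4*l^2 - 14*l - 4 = 6*l^3 - 17*l^2 - 3*l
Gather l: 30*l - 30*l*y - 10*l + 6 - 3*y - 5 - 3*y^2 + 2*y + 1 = l*(20 - 30*y) - 3*y^2 - y + 2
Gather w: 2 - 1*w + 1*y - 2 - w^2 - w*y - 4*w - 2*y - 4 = -w^2 + w*(-y - 5) - y - 4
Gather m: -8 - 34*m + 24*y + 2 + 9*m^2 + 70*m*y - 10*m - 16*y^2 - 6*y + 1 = 9*m^2 + m*(70*y - 44) - 16*y^2 + 18*y - 5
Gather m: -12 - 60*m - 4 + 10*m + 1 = -50*m - 15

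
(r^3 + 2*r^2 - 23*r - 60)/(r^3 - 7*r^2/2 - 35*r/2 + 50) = 2*(r + 3)/(2*r - 5)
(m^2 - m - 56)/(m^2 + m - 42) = (m - 8)/(m - 6)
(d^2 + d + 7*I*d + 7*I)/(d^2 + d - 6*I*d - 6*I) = (d + 7*I)/(d - 6*I)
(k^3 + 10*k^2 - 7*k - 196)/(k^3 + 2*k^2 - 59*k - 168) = (k^2 + 3*k - 28)/(k^2 - 5*k - 24)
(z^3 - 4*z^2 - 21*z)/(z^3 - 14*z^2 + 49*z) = (z + 3)/(z - 7)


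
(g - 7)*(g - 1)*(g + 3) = g^3 - 5*g^2 - 17*g + 21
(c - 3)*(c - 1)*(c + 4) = c^3 - 13*c + 12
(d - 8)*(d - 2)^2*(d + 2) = d^4 - 10*d^3 + 12*d^2 + 40*d - 64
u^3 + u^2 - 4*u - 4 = (u - 2)*(u + 1)*(u + 2)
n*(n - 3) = n^2 - 3*n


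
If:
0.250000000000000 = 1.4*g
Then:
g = 0.18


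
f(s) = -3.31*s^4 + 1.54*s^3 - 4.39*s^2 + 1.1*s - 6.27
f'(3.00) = -341.14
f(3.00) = -269.01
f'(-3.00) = 426.50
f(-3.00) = -358.77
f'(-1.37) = 55.84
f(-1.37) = -31.64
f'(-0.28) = 4.21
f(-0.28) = -6.98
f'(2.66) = -238.76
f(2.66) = -171.13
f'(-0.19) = 3.03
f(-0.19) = -6.65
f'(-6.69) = 4230.91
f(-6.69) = -7301.50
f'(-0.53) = 9.02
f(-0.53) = -8.58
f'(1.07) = -19.22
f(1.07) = -12.57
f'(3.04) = -354.87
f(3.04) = -282.93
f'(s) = -13.24*s^3 + 4.62*s^2 - 8.78*s + 1.1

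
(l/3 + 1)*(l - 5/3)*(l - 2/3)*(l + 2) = l^4/3 + 8*l^3/9 - 41*l^2/27 - 76*l/27 + 20/9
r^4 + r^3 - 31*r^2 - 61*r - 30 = (r - 6)*(r + 1)^2*(r + 5)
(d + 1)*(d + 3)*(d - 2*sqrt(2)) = d^3 - 2*sqrt(2)*d^2 + 4*d^2 - 8*sqrt(2)*d + 3*d - 6*sqrt(2)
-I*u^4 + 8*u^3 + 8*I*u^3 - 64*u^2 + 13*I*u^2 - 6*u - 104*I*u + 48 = (u - 8)*(u + I)*(u + 6*I)*(-I*u + 1)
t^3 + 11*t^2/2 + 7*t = t*(t + 2)*(t + 7/2)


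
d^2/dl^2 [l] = 0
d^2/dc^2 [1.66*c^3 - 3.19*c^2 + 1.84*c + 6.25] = 9.96*c - 6.38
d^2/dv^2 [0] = 0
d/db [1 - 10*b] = -10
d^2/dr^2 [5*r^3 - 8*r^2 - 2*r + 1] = 30*r - 16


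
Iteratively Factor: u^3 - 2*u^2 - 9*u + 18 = (u + 3)*(u^2 - 5*u + 6) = (u - 2)*(u + 3)*(u - 3)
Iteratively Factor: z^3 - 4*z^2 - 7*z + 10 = (z + 2)*(z^2 - 6*z + 5) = (z - 5)*(z + 2)*(z - 1)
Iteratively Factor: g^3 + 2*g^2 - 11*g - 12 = (g + 4)*(g^2 - 2*g - 3) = (g - 3)*(g + 4)*(g + 1)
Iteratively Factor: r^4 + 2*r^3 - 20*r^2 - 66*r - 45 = (r + 3)*(r^3 - r^2 - 17*r - 15) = (r + 1)*(r + 3)*(r^2 - 2*r - 15) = (r - 5)*(r + 1)*(r + 3)*(r + 3)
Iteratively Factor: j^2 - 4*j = (j - 4)*(j)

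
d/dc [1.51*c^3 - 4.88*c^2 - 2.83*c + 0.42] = 4.53*c^2 - 9.76*c - 2.83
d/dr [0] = 0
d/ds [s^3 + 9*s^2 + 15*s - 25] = 3*s^2 + 18*s + 15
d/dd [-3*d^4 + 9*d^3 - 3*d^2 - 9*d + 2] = -12*d^3 + 27*d^2 - 6*d - 9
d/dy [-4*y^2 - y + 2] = -8*y - 1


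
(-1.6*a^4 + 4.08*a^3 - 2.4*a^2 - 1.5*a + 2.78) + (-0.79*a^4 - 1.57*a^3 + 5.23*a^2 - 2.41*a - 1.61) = -2.39*a^4 + 2.51*a^3 + 2.83*a^2 - 3.91*a + 1.17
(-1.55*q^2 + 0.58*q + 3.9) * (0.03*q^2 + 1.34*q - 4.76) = -0.0465*q^4 - 2.0596*q^3 + 8.2722*q^2 + 2.4652*q - 18.564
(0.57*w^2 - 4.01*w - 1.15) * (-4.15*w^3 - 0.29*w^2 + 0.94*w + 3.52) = -2.3655*w^5 + 16.4762*w^4 + 6.4712*w^3 - 1.4295*w^2 - 15.1962*w - 4.048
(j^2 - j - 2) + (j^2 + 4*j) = 2*j^2 + 3*j - 2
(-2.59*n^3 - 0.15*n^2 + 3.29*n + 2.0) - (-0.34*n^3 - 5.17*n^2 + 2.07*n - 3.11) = -2.25*n^3 + 5.02*n^2 + 1.22*n + 5.11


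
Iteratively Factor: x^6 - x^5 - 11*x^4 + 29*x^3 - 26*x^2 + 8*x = (x - 2)*(x^5 + x^4 - 9*x^3 + 11*x^2 - 4*x) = (x - 2)*(x - 1)*(x^4 + 2*x^3 - 7*x^2 + 4*x) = (x - 2)*(x - 1)^2*(x^3 + 3*x^2 - 4*x) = (x - 2)*(x - 1)^2*(x + 4)*(x^2 - x) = (x - 2)*(x - 1)^3*(x + 4)*(x)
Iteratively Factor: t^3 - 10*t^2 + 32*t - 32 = (t - 2)*(t^2 - 8*t + 16) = (t - 4)*(t - 2)*(t - 4)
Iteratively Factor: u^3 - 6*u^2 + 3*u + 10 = (u - 2)*(u^2 - 4*u - 5) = (u - 5)*(u - 2)*(u + 1)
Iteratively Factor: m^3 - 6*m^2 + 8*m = (m - 2)*(m^2 - 4*m) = m*(m - 2)*(m - 4)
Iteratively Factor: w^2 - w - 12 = (w + 3)*(w - 4)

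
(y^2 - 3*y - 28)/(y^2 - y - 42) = (y + 4)/(y + 6)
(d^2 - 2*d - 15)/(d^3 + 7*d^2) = (d^2 - 2*d - 15)/(d^2*(d + 7))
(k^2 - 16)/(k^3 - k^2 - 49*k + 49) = (k^2 - 16)/(k^3 - k^2 - 49*k + 49)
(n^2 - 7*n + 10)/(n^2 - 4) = (n - 5)/(n + 2)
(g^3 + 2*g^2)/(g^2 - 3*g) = g*(g + 2)/(g - 3)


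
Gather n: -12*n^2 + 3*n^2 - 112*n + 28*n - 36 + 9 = -9*n^2 - 84*n - 27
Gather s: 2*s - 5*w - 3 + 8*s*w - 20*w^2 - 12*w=s*(8*w + 2) - 20*w^2 - 17*w - 3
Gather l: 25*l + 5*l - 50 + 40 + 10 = 30*l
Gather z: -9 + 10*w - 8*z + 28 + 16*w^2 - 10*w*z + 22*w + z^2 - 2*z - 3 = 16*w^2 + 32*w + z^2 + z*(-10*w - 10) + 16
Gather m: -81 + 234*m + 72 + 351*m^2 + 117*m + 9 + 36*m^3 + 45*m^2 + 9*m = 36*m^3 + 396*m^2 + 360*m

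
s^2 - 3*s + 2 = (s - 2)*(s - 1)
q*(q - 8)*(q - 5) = q^3 - 13*q^2 + 40*q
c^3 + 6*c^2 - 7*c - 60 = (c - 3)*(c + 4)*(c + 5)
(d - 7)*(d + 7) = d^2 - 49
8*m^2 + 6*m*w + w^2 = (2*m + w)*(4*m + w)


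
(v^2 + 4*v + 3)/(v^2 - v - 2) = (v + 3)/(v - 2)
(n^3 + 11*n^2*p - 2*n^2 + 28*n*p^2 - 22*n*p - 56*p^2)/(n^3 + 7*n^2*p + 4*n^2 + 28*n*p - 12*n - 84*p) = (n + 4*p)/(n + 6)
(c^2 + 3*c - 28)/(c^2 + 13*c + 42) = (c - 4)/(c + 6)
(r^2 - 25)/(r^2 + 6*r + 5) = (r - 5)/(r + 1)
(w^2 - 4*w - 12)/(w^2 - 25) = (w^2 - 4*w - 12)/(w^2 - 25)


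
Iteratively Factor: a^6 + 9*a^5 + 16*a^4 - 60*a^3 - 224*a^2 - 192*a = (a + 4)*(a^5 + 5*a^4 - 4*a^3 - 44*a^2 - 48*a) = (a + 2)*(a + 4)*(a^4 + 3*a^3 - 10*a^2 - 24*a) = (a + 2)*(a + 4)^2*(a^3 - a^2 - 6*a) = (a + 2)^2*(a + 4)^2*(a^2 - 3*a) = (a - 3)*(a + 2)^2*(a + 4)^2*(a)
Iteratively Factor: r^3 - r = (r + 1)*(r^2 - r) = (r - 1)*(r + 1)*(r)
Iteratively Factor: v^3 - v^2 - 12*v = (v - 4)*(v^2 + 3*v) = (v - 4)*(v + 3)*(v)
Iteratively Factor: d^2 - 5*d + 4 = (d - 1)*(d - 4)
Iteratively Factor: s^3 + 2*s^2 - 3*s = (s + 3)*(s^2 - s) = s*(s + 3)*(s - 1)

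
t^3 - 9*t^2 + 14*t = t*(t - 7)*(t - 2)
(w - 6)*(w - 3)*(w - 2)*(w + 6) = w^4 - 5*w^3 - 30*w^2 + 180*w - 216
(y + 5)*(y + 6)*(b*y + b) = b*y^3 + 12*b*y^2 + 41*b*y + 30*b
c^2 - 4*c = c*(c - 4)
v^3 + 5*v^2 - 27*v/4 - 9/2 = (v - 3/2)*(v + 1/2)*(v + 6)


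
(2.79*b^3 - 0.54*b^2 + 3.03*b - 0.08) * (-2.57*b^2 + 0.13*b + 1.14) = -7.1703*b^5 + 1.7505*b^4 - 4.6767*b^3 - 0.0161000000000001*b^2 + 3.4438*b - 0.0912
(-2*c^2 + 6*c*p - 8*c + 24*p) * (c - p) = -2*c^3 + 8*c^2*p - 8*c^2 - 6*c*p^2 + 32*c*p - 24*p^2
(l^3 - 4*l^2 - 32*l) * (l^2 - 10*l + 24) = l^5 - 14*l^4 + 32*l^3 + 224*l^2 - 768*l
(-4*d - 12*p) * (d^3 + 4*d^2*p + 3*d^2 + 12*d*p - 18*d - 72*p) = -4*d^4 - 28*d^3*p - 12*d^3 - 48*d^2*p^2 - 84*d^2*p + 72*d^2 - 144*d*p^2 + 504*d*p + 864*p^2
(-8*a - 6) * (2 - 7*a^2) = 56*a^3 + 42*a^2 - 16*a - 12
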